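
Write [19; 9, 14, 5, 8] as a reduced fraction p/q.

100883/5279

Fold from the inside: start with 8/1.
  5 + 1/8 = 41/8
  14 + 8/41 = 582/41
  9 + 41/582 = 5279/582
  19 + 582/5279 = 100883/5279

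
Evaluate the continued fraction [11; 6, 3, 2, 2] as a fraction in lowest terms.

1194/107

Using pₖ = aₖpₖ₋₁ + pₖ₋₂ and qₖ = aₖqₖ₋₁ + qₖ₋₂:
  k=0: a=11, p=11, q=1
  k=1: a=6, p=67, q=6
  k=2: a=3, p=212, q=19
  k=3: a=2, p=491, q=44
  k=4: a=2, p=1194, q=107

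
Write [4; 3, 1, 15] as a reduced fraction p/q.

Fold from the inside: start with 15/1.
  1 + 1/15 = 16/15
  3 + 15/16 = 63/16
  4 + 16/63 = 268/63

268/63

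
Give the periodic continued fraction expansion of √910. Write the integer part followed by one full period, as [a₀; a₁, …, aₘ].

a₀ = ⌊√910⌋ = 30.
With m₀=0, d₀=1 and mₖ₊₁ = dₖaₖ − mₖ, dₖ₊₁ = (n − mₖ₊₁²)/dₖ, aₖ₊₁ = ⌊(a₀+mₖ₊₁)/dₖ₊₁⌋:
  k=1: m=30, d=10, a=6
  k=2: m=30, d=1, a=60
d=1 and a=2a₀=60 at k=2, so the next step gives (m, d) = (30, 10) again — its k=1 value — and the period has length 2.

[30; 6, 60]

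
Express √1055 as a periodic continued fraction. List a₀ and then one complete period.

[32; 2, 12, 2, 64]

a₀ = ⌊√1055⌋ = 32.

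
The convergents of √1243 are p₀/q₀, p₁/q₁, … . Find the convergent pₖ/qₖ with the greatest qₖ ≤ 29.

141/4

√1243 = [35; 3, 1, 9, 3, 9, 1, 3, 70, …] (period length 8).
Convergents:
  p_0/q_0 = 35/1
  p_1/q_1 = 106/3
  p_2/q_2 = 141/4
  p_3/q_3 = 1375/39
q_2 = 4 ≤ 29 < 39 = q_3, so the answer is 141/4.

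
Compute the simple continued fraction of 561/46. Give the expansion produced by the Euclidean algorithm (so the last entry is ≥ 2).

561 = 12×46 + 9
46 = 5×9 + 1
9 = 9×1 + 0  (stop)
So 561/46 = [12; 5, 9].

[12; 5, 9]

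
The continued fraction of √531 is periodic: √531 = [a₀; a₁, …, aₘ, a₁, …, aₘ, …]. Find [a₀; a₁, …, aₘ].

a₀ = ⌊√531⌋ = 23.
With m₀=0, d₀=1 and mₖ₊₁ = dₖaₖ − mₖ, dₖ₊₁ = (n − mₖ₊₁²)/dₖ, aₖ₊₁ = ⌊(a₀+mₖ₊₁)/dₖ₊₁⌋:
  k=1: m=23, d=2, a=23
  k=2: m=23, d=1, a=46
d=1 and a=2a₀=46 at k=2, so the next step gives (m, d) = (23, 2) again — its k=1 value — and the period has length 2.

[23; 23, 46]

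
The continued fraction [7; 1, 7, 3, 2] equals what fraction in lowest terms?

457/58

Fold from the inside: start with 2/1.
  3 + 1/2 = 7/2
  7 + 2/7 = 51/7
  1 + 7/51 = 58/51
  7 + 51/58 = 457/58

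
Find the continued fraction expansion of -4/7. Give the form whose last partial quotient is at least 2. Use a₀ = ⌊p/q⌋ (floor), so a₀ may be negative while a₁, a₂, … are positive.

[-1; 2, 3]

-4 = -1·7 + 3
7 = 2·3 + 1
3 = 3·1 + 0  (stop)
So -4/7 = [-1; 2, 3].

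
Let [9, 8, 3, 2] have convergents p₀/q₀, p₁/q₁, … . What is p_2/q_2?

Using pₖ = aₖpₖ₋₁ + pₖ₋₂, qₖ = aₖqₖ₋₁ + qₖ₋₂ (with p₋₁=1, p₋₂=0, q₋₁=0, q₋₂=1):
  k=0: a=9, p=9, q=1
  k=1: a=8, p=73, q=8
  k=2: a=3, p=228, q=25

228/25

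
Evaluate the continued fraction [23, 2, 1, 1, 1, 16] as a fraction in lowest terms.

3109/133

Fold from the inside: start with 16/1.
  1 + 1/16 = 17/16
  1 + 16/17 = 33/17
  1 + 17/33 = 50/33
  2 + 33/50 = 133/50
  23 + 50/133 = 3109/133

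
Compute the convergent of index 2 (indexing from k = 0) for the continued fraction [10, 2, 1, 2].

Using pₖ = aₖpₖ₋₁ + pₖ₋₂, qₖ = aₖqₖ₋₁ + qₖ₋₂ (with p₋₁=1, p₋₂=0, q₋₁=0, q₋₂=1):
  k=0: a=10, p=10, q=1
  k=1: a=2, p=21, q=2
  k=2: a=1, p=31, q=3

31/3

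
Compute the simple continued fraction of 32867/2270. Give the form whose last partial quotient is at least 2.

[14; 2, 11, 3, 10, 3]

32867 = 14×2270 + 1087
2270 = 2×1087 + 96
1087 = 11×96 + 31
96 = 3×31 + 3
31 = 10×3 + 1
3 = 3×1 + 0  (stop)
So 32867/2270 = [14; 2, 11, 3, 10, 3].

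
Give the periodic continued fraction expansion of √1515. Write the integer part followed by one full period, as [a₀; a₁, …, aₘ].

[38; 1, 11, 1, 76]

a₀ = ⌊√1515⌋ = 38.
With m₀=0, d₀=1 and mₖ₊₁ = dₖaₖ − mₖ, dₖ₊₁ = (n − mₖ₊₁²)/dₖ, aₖ₊₁ = ⌊(a₀+mₖ₊₁)/dₖ₊₁⌋:
  k=1: m=38, d=71, a=1
  k=2: m=33, d=6, a=11
  k=3: m=33, d=71, a=1
  k=4: m=38, d=1, a=76
d=1 and a=2a₀=76 at k=4, so the next step gives (m, d) = (38, 71) again — its k=1 value — and the period has length 4.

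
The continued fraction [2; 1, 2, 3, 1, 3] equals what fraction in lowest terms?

132/49

Using pₖ = aₖpₖ₋₁ + pₖ₋₂ and qₖ = aₖqₖ₋₁ + qₖ₋₂:
  k=0: a=2, p=2, q=1
  k=1: a=1, p=3, q=1
  k=2: a=2, p=8, q=3
  k=3: a=3, p=27, q=10
  k=4: a=1, p=35, q=13
  k=5: a=3, p=132, q=49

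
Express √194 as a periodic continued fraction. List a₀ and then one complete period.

a₀ = ⌊√194⌋ = 13.
With m₀=0, d₀=1 and mₖ₊₁ = dₖaₖ − mₖ, dₖ₊₁ = (n − mₖ₊₁²)/dₖ, aₖ₊₁ = ⌊(a₀+mₖ₊₁)/dₖ₊₁⌋:
  k=1: m=13, d=25, a=1
  k=2: m=12, d=2, a=12
  k=3: m=12, d=25, a=1
  k=4: m=13, d=1, a=26
d=1 and a=2a₀=26 at k=4, so the next step gives (m, d) = (13, 25) again — its k=1 value — and the period has length 4.

[13; 1, 12, 1, 26]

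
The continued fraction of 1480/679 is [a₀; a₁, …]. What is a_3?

1

1480 = 2·679 + 122   →  a_0 = 2
679 = 5·122 + 69   →  a_1 = 5
122 = 1·69 + 53   →  a_2 = 1
69 = 1·53 + 16   →  a_3 = 1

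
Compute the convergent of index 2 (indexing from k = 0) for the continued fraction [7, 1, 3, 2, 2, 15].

Using pₖ = aₖpₖ₋₁ + pₖ₋₂, qₖ = aₖqₖ₋₁ + qₖ₋₂ (with p₋₁=1, p₋₂=0, q₋₁=0, q₋₂=1):
  k=0: a=7, p=7, q=1
  k=1: a=1, p=8, q=1
  k=2: a=3, p=31, q=4

31/4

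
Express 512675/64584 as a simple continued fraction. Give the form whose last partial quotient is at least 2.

512675 = 7·64584 + 60587
64584 = 1·60587 + 3997
60587 = 15·3997 + 632
3997 = 6·632 + 205
632 = 3·205 + 17
205 = 12·17 + 1
17 = 17·1 + 0  (stop)
So 512675/64584 = [7; 1, 15, 6, 3, 12, 17].

[7; 1, 15, 6, 3, 12, 17]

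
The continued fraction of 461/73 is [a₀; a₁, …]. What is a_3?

1

461 = 6·73 + 23   →  a_0 = 6
73 = 3·23 + 4   →  a_1 = 3
23 = 5·4 + 3   →  a_2 = 5
4 = 1·3 + 1   →  a_3 = 1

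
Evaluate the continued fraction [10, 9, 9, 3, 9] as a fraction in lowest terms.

24031/2377

Fold from the inside: start with 9/1.
  3 + 1/9 = 28/9
  9 + 9/28 = 261/28
  9 + 28/261 = 2377/261
  10 + 261/2377 = 24031/2377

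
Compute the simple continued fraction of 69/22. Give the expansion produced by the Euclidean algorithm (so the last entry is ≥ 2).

69 = 3·22 + 3
22 = 7·3 + 1
3 = 3·1 + 0  (stop)
So 69/22 = [3; 7, 3].

[3; 7, 3]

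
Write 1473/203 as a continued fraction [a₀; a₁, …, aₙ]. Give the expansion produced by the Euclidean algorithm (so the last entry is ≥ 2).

1473 = 7*203 + 52
203 = 3*52 + 47
52 = 1*47 + 5
47 = 9*5 + 2
5 = 2*2 + 1
2 = 2*1 + 0  (stop)
So 1473/203 = [7; 3, 1, 9, 2, 2].

[7; 3, 1, 9, 2, 2]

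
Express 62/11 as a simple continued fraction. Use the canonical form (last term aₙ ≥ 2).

[5; 1, 1, 1, 3]

62 = 5×11 + 7
11 = 1×7 + 4
7 = 1×4 + 3
4 = 1×3 + 1
3 = 3×1 + 0  (stop)
So 62/11 = [5; 1, 1, 1, 3].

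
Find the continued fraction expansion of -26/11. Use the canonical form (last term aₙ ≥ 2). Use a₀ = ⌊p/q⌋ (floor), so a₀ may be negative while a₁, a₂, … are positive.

-26 = -3·11 + 7
11 = 1·7 + 4
7 = 1·4 + 3
4 = 1·3 + 1
3 = 3·1 + 0  (stop)
So -26/11 = [-3; 1, 1, 1, 3].

[-3; 1, 1, 1, 3]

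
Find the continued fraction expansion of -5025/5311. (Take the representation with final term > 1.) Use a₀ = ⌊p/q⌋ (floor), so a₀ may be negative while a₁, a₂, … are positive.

-5025 = -1·5311 + 286
5311 = 18·286 + 163
286 = 1·163 + 123
163 = 1·123 + 40
123 = 3·40 + 3
40 = 13·3 + 1
3 = 3·1 + 0  (stop)
So -5025/5311 = [-1; 18, 1, 1, 3, 13, 3].

[-1; 18, 1, 1, 3, 13, 3]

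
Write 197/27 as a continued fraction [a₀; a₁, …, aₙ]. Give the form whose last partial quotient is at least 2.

[7; 3, 2, 1, 2]

197 = 7*27 + 8
27 = 3*8 + 3
8 = 2*3 + 2
3 = 1*2 + 1
2 = 2*1 + 0  (stop)
So 197/27 = [7; 3, 2, 1, 2].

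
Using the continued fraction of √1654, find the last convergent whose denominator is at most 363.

9964/245

√1654 = [40; 1, 2, 40, 2, 1, 80, …] (period length 6).
Convergents:
  p_0/q_0 = 40/1
  p_1/q_1 = 41/1
  p_2/q_2 = 122/3
  p_3/q_3 = 4921/121
  p_4/q_4 = 9964/245
  p_5/q_5 = 14885/366
q_4 = 245 ≤ 363 < 366 = q_5, so the answer is 9964/245.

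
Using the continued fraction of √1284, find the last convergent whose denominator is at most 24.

215/6

√1284 = [35; 1, 4, 1, 70, …] (period length 4).
Convergents:
  p_0/q_0 = 35/1
  p_1/q_1 = 36/1
  p_2/q_2 = 179/5
  p_3/q_3 = 215/6
  p_4/q_4 = 15229/425
q_3 = 6 ≤ 24 < 425 = q_4, so the answer is 215/6.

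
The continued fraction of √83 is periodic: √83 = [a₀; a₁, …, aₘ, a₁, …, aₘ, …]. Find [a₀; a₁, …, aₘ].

[9; 9, 18]

a₀ = ⌊√83⌋ = 9.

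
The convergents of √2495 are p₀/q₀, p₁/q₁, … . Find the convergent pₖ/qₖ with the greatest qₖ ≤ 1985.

98851/1979

√2495 = [49; 1, 18, 1, 98, …] (period length 4).
Convergents:
  p_0/q_0 = 49/1
  p_1/q_1 = 50/1
  p_2/q_2 = 949/19
  p_3/q_3 = 999/20
  p_4/q_4 = 98851/1979
  p_5/q_5 = 99850/1999
q_4 = 1979 ≤ 1985 < 1999 = q_5, so the answer is 98851/1979.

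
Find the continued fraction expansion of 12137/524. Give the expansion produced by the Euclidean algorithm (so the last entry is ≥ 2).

12137 = 23×524 + 85
524 = 6×85 + 14
85 = 6×14 + 1
14 = 14×1 + 0  (stop)
So 12137/524 = [23; 6, 6, 14].

[23; 6, 6, 14]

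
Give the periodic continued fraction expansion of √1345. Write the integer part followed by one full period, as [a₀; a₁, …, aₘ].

[36; 1, 2, 14, 2, 1, 72]

a₀ = ⌊√1345⌋ = 36.
With m₀=0, d₀=1 and mₖ₊₁ = dₖaₖ − mₖ, dₖ₊₁ = (n − mₖ₊₁²)/dₖ, aₖ₊₁ = ⌊(a₀+mₖ₊₁)/dₖ₊₁⌋:
  k=1: m=36, d=49, a=1
  k=2: m=13, d=24, a=2
  k=3: m=35, d=5, a=14
  k=4: m=35, d=24, a=2
  k=5: m=13, d=49, a=1
  k=6: m=36, d=1, a=72
d=1 and a=2a₀=72 at k=6, so the next step gives (m, d) = (36, 49) again — its k=1 value — and the period has length 6.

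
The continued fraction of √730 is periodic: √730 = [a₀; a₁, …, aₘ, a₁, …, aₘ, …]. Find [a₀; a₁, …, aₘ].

a₀ = ⌊√730⌋ = 27.
With m₀=0, d₀=1 and mₖ₊₁ = dₖaₖ − mₖ, dₖ₊₁ = (n − mₖ₊₁²)/dₖ, aₖ₊₁ = ⌊(a₀+mₖ₊₁)/dₖ₊₁⌋:
  k=1: m=27, d=1, a=54
d=1 and a=2a₀=54 at k=1, so the next step gives (m, d) = (27, 1) again — its k=1 value — and the period has length 1.

[27; 54]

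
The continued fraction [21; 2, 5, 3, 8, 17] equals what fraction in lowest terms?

106899/4982

Using pₖ = aₖpₖ₋₁ + pₖ₋₂ and qₖ = aₖqₖ₋₁ + qₖ₋₂:
  k=0: a=21, p=21, q=1
  k=1: a=2, p=43, q=2
  k=2: a=5, p=236, q=11
  k=3: a=3, p=751, q=35
  k=4: a=8, p=6244, q=291
  k=5: a=17, p=106899, q=4982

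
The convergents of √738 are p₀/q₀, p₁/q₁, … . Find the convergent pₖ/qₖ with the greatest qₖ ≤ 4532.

53137/1956

√738 = [27; 6, 54, …] (period length 2).
Convergents:
  p_0/q_0 = 27/1
  p_1/q_1 = 163/6
  p_2/q_2 = 8829/325
  p_3/q_3 = 53137/1956
  p_4/q_4 = 2878227/105949
q_3 = 1956 ≤ 4532 < 105949 = q_4, so the answer is 53137/1956.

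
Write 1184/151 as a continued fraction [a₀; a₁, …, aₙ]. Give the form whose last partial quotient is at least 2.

[7; 1, 5, 3, 2, 3]

1184 = 7×151 + 127
151 = 1×127 + 24
127 = 5×24 + 7
24 = 3×7 + 3
7 = 2×3 + 1
3 = 3×1 + 0  (stop)
So 1184/151 = [7; 1, 5, 3, 2, 3].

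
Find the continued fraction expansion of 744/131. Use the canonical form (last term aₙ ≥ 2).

[5; 1, 2, 8, 2, 2]

744 = 5×131 + 89
131 = 1×89 + 42
89 = 2×42 + 5
42 = 8×5 + 2
5 = 2×2 + 1
2 = 2×1 + 0  (stop)
So 744/131 = [5; 1, 2, 8, 2, 2].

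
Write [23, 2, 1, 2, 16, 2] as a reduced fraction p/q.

Fold from the inside: start with 2/1.
  16 + 1/2 = 33/2
  2 + 2/33 = 68/33
  1 + 33/68 = 101/68
  2 + 68/101 = 270/101
  23 + 101/270 = 6311/270

6311/270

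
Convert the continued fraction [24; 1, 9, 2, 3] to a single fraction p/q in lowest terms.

Using pₖ = aₖpₖ₋₁ + pₖ₋₂ and qₖ = aₖqₖ₋₁ + qₖ₋₂:
  k=0: a=24, p=24, q=1
  k=1: a=1, p=25, q=1
  k=2: a=9, p=249, q=10
  k=3: a=2, p=523, q=21
  k=4: a=3, p=1818, q=73

1818/73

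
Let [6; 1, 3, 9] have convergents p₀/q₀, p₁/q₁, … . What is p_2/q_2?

Using pₖ = aₖpₖ₋₁ + pₖ₋₂, qₖ = aₖqₖ₋₁ + qₖ₋₂ (with p₋₁=1, p₋₂=0, q₋₁=0, q₋₂=1):
  k=0: a=6, p=6, q=1
  k=1: a=1, p=7, q=1
  k=2: a=3, p=27, q=4

27/4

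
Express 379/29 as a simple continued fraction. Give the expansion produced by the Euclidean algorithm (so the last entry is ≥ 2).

379 = 13*29 + 2
29 = 14*2 + 1
2 = 2*1 + 0  (stop)
So 379/29 = [13; 14, 2].

[13; 14, 2]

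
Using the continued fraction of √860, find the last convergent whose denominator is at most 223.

3871/132

√860 = [29; 3, 14, 3, 58, …] (period length 4).
Convergents:
  p_0/q_0 = 29/1
  p_1/q_1 = 88/3
  p_2/q_2 = 1261/43
  p_3/q_3 = 3871/132
  p_4/q_4 = 225779/7699
q_3 = 132 ≤ 223 < 7699 = q_4, so the answer is 3871/132.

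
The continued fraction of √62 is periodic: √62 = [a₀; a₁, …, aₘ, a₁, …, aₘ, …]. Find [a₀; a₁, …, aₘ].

a₀ = ⌊√62⌋ = 7.
With m₀=0, d₀=1 and mₖ₊₁ = dₖaₖ − mₖ, dₖ₊₁ = (n − mₖ₊₁²)/dₖ, aₖ₊₁ = ⌊(a₀+mₖ₊₁)/dₖ₊₁⌋:
  k=1: m=7, d=13, a=1
  k=2: m=6, d=2, a=6
  k=3: m=6, d=13, a=1
  k=4: m=7, d=1, a=14
d=1 and a=2a₀=14 at k=4, so the next step gives (m, d) = (7, 13) again — its k=1 value — and the period has length 4.

[7; 1, 6, 1, 14]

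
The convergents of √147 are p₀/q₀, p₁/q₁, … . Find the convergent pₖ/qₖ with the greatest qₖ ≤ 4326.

√147 = [12; 8, 24, …] (period length 2).
Convergents:
  p_0/q_0 = 12/1
  p_1/q_1 = 97/8
  p_2/q_2 = 2340/193
  p_3/q_3 = 18817/1552
  p_4/q_4 = 453948/37441
q_3 = 1552 ≤ 4326 < 37441 = q_4, so the answer is 18817/1552.

18817/1552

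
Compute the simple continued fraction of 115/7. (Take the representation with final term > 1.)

115 = 16·7 + 3
7 = 2·3 + 1
3 = 3·1 + 0  (stop)
So 115/7 = [16; 2, 3].

[16; 2, 3]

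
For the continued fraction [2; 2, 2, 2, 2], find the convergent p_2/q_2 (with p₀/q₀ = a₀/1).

12/5

Using pₖ = aₖpₖ₋₁ + pₖ₋₂, qₖ = aₖqₖ₋₁ + qₖ₋₂ (with p₋₁=1, p₋₂=0, q₋₁=0, q₋₂=1):
  k=0: a=2, p=2, q=1
  k=1: a=2, p=5, q=2
  k=2: a=2, p=12, q=5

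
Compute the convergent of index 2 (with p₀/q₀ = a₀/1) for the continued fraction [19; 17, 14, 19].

4555/239

Using pₖ = aₖpₖ₋₁ + pₖ₋₂, qₖ = aₖqₖ₋₁ + qₖ₋₂ (with p₋₁=1, p₋₂=0, q₋₁=0, q₋₂=1):
  k=0: a=19, p=19, q=1
  k=1: a=17, p=324, q=17
  k=2: a=14, p=4555, q=239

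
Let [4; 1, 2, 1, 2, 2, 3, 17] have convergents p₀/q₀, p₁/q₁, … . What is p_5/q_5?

123/26

Using pₖ = aₖpₖ₋₁ + pₖ₋₂, qₖ = aₖqₖ₋₁ + qₖ₋₂ (with p₋₁=1, p₋₂=0, q₋₁=0, q₋₂=1):
  k=0: a=4, p=4, q=1
  k=1: a=1, p=5, q=1
  k=2: a=2, p=14, q=3
  k=3: a=1, p=19, q=4
  k=4: a=2, p=52, q=11
  k=5: a=2, p=123, q=26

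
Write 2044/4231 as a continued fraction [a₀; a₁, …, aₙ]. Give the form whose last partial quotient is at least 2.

2044 = 0*4231 + 2044
4231 = 2*2044 + 143
2044 = 14*143 + 42
143 = 3*42 + 17
42 = 2*17 + 8
17 = 2*8 + 1
8 = 8*1 + 0  (stop)
So 2044/4231 = [0; 2, 14, 3, 2, 2, 8].

[0; 2, 14, 3, 2, 2, 8]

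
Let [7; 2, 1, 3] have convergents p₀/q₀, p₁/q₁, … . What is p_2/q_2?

Using pₖ = aₖpₖ₋₁ + pₖ₋₂, qₖ = aₖqₖ₋₁ + qₖ₋₂ (with p₋₁=1, p₋₂=0, q₋₁=0, q₋₂=1):
  k=0: a=7, p=7, q=1
  k=1: a=2, p=15, q=2
  k=2: a=1, p=22, q=3

22/3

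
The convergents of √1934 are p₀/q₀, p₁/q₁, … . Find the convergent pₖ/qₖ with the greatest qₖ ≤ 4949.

√1934 = [43; 1, 42, 1, 86, …] (period length 4).
Convergents:
  p_0/q_0 = 43/1
  p_1/q_1 = 44/1
  p_2/q_2 = 1891/43
  p_3/q_3 = 1935/44
  p_4/q_4 = 168301/3827
  p_5/q_5 = 170236/3871
  p_6/q_6 = 7318213/166409
q_5 = 3871 ≤ 4949 < 166409 = q_6, so the answer is 170236/3871.

170236/3871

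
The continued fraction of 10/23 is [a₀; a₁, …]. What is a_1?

10 = 0·23 + 10   →  a_0 = 0
23 = 2·10 + 3   →  a_1 = 2

2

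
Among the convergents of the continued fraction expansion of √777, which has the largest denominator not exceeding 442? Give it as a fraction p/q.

12237/439

√777 = [27; 1, 6, 1, 54, …] (period length 4).
Convergents:
  p_0/q_0 = 27/1
  p_1/q_1 = 28/1
  p_2/q_2 = 195/7
  p_3/q_3 = 223/8
  p_4/q_4 = 12237/439
  p_5/q_5 = 12460/447
q_4 = 439 ≤ 442 < 447 = q_5, so the answer is 12237/439.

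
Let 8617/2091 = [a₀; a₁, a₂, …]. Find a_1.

8

8617 = 4·2091 + 253   →  a_0 = 4
2091 = 8·253 + 67   →  a_1 = 8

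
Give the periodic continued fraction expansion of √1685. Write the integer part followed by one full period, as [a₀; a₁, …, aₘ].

a₀ = ⌊√1685⌋ = 41.
With m₀=0, d₀=1 and mₖ₊₁ = dₖaₖ − mₖ, dₖ₊₁ = (n − mₖ₊₁²)/dₖ, aₖ₊₁ = ⌊(a₀+mₖ₊₁)/dₖ₊₁⌋:
  k=1: m=41, d=4, a=20
  k=2: m=39, d=41, a=1
  k=3: m=2, d=41, a=1
  k=4: m=39, d=4, a=20
  k=5: m=41, d=1, a=82
d=1 and a=2a₀=82 at k=5, so the next step gives (m, d) = (41, 4) again — its k=1 value — and the period has length 5.

[41; 20, 1, 1, 20, 82]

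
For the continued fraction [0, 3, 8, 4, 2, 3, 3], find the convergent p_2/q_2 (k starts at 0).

8/25

Using pₖ = aₖpₖ₋₁ + pₖ₋₂, qₖ = aₖqₖ₋₁ + qₖ₋₂ (with p₋₁=1, p₋₂=0, q₋₁=0, q₋₂=1):
  k=0: a=0, p=0, q=1
  k=1: a=3, p=1, q=3
  k=2: a=8, p=8, q=25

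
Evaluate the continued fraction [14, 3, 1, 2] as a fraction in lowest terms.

Using pₖ = aₖpₖ₋₁ + pₖ₋₂ and qₖ = aₖqₖ₋₁ + qₖ₋₂:
  k=0: a=14, p=14, q=1
  k=1: a=3, p=43, q=3
  k=2: a=1, p=57, q=4
  k=3: a=2, p=157, q=11

157/11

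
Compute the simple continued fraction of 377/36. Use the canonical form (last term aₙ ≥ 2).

[10; 2, 8, 2]

377 = 10*36 + 17
36 = 2*17 + 2
17 = 8*2 + 1
2 = 2*1 + 0  (stop)
So 377/36 = [10; 2, 8, 2].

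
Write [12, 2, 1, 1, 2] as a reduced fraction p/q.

Fold from the inside: start with 2/1.
  1 + 1/2 = 3/2
  1 + 2/3 = 5/3
  2 + 3/5 = 13/5
  12 + 5/13 = 161/13

161/13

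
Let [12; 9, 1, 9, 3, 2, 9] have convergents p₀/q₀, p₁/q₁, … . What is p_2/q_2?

Using pₖ = aₖpₖ₋₁ + pₖ₋₂, qₖ = aₖqₖ₋₁ + qₖ₋₂ (with p₋₁=1, p₋₂=0, q₋₁=0, q₋₂=1):
  k=0: a=12, p=12, q=1
  k=1: a=9, p=109, q=9
  k=2: a=1, p=121, q=10

121/10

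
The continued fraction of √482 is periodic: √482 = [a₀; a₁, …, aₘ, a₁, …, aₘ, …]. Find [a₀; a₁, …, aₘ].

[21; 1, 20, 1, 42]

a₀ = ⌊√482⌋ = 21.
With m₀=0, d₀=1 and mₖ₊₁ = dₖaₖ − mₖ, dₖ₊₁ = (n − mₖ₊₁²)/dₖ, aₖ₊₁ = ⌊(a₀+mₖ₊₁)/dₖ₊₁⌋:
  k=1: m=21, d=41, a=1
  k=2: m=20, d=2, a=20
  k=3: m=20, d=41, a=1
  k=4: m=21, d=1, a=42
d=1 and a=2a₀=42 at k=4, so the next step gives (m, d) = (21, 41) again — its k=1 value — and the period has length 4.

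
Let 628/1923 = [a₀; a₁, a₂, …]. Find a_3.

628 = 0·1923 + 628   →  a_0 = 0
1923 = 3·628 + 39   →  a_1 = 3
628 = 16·39 + 4   →  a_2 = 16
39 = 9·4 + 3   →  a_3 = 9

9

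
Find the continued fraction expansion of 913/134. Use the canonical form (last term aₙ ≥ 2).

913 = 6×134 + 109
134 = 1×109 + 25
109 = 4×25 + 9
25 = 2×9 + 7
9 = 1×7 + 2
7 = 3×2 + 1
2 = 2×1 + 0  (stop)
So 913/134 = [6; 1, 4, 2, 1, 3, 2].

[6; 1, 4, 2, 1, 3, 2]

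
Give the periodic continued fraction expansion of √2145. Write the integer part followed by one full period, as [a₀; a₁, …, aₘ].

[46; 3, 5, 2, 5, 3, 92]

a₀ = ⌊√2145⌋ = 46.
With m₀=0, d₀=1 and mₖ₊₁ = dₖaₖ − mₖ, dₖ₊₁ = (n − mₖ₊₁²)/dₖ, aₖ₊₁ = ⌊(a₀+mₖ₊₁)/dₖ₊₁⌋:
  k=1: m=46, d=29, a=3
  k=2: m=41, d=16, a=5
  k=3: m=39, d=39, a=2
  k=4: m=39, d=16, a=5
  k=5: m=41, d=29, a=3
  k=6: m=46, d=1, a=92
d=1 and a=2a₀=92 at k=6, so the next step gives (m, d) = (46, 29) again — its k=1 value — and the period has length 6.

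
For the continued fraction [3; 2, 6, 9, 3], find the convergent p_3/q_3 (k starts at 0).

412/119

Using pₖ = aₖpₖ₋₁ + pₖ₋₂, qₖ = aₖqₖ₋₁ + qₖ₋₂ (with p₋₁=1, p₋₂=0, q₋₁=0, q₋₂=1):
  k=0: a=3, p=3, q=1
  k=1: a=2, p=7, q=2
  k=2: a=6, p=45, q=13
  k=3: a=9, p=412, q=119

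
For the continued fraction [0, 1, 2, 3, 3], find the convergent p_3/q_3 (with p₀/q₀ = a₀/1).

7/10

Using pₖ = aₖpₖ₋₁ + pₖ₋₂, qₖ = aₖqₖ₋₁ + qₖ₋₂ (with p₋₁=1, p₋₂=0, q₋₁=0, q₋₂=1):
  k=0: a=0, p=0, q=1
  k=1: a=1, p=1, q=1
  k=2: a=2, p=2, q=3
  k=3: a=3, p=7, q=10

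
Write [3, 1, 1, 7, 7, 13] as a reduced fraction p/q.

Fold from the inside: start with 13/1.
  7 + 1/13 = 92/13
  7 + 13/92 = 657/92
  1 + 92/657 = 749/657
  1 + 657/749 = 1406/749
  3 + 749/1406 = 4967/1406

4967/1406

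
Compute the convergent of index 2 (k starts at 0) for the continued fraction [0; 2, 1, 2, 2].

Using pₖ = aₖpₖ₋₁ + pₖ₋₂, qₖ = aₖqₖ₋₁ + qₖ₋₂ (with p₋₁=1, p₋₂=0, q₋₁=0, q₋₂=1):
  k=0: a=0, p=0, q=1
  k=1: a=2, p=1, q=2
  k=2: a=1, p=1, q=3

1/3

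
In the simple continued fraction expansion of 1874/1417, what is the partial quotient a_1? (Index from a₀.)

3

1874 = 1·1417 + 457   →  a_0 = 1
1417 = 3·457 + 46   →  a_1 = 3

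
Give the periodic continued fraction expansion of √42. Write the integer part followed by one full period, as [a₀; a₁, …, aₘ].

a₀ = ⌊√42⌋ = 6.
With m₀=0, d₀=1 and mₖ₊₁ = dₖaₖ − mₖ, dₖ₊₁ = (n − mₖ₊₁²)/dₖ, aₖ₊₁ = ⌊(a₀+mₖ₊₁)/dₖ₊₁⌋:
  k=1: m=6, d=6, a=2
  k=2: m=6, d=1, a=12
d=1 and a=2a₀=12 at k=2, so the next step gives (m, d) = (6, 6) again — its k=1 value — and the period has length 2.

[6; 2, 12]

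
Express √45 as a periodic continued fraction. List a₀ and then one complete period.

a₀ = ⌊√45⌋ = 6.
With m₀=0, d₀=1 and mₖ₊₁ = dₖaₖ − mₖ, dₖ₊₁ = (n − mₖ₊₁²)/dₖ, aₖ₊₁ = ⌊(a₀+mₖ₊₁)/dₖ₊₁⌋:
  k=1: m=6, d=9, a=1
  k=2: m=3, d=4, a=2
  k=3: m=5, d=5, a=2
  k=4: m=5, d=4, a=2
  k=5: m=3, d=9, a=1
  k=6: m=6, d=1, a=12
d=1 and a=2a₀=12 at k=6, so the next step gives (m, d) = (6, 9) again — its k=1 value — and the period has length 6.

[6; 1, 2, 2, 2, 1, 12]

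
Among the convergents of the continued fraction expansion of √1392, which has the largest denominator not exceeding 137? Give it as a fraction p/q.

1567/42

√1392 = [37; 3, 4, 3, 74, …] (period length 4).
Convergents:
  p_0/q_0 = 37/1
  p_1/q_1 = 112/3
  p_2/q_2 = 485/13
  p_3/q_3 = 1567/42
  p_4/q_4 = 116443/3121
q_3 = 42 ≤ 137 < 3121 = q_4, so the answer is 1567/42.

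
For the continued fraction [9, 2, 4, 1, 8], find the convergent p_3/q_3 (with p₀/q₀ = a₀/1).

104/11

Using pₖ = aₖpₖ₋₁ + pₖ₋₂, qₖ = aₖqₖ₋₁ + qₖ₋₂ (with p₋₁=1, p₋₂=0, q₋₁=0, q₋₂=1):
  k=0: a=9, p=9, q=1
  k=1: a=2, p=19, q=2
  k=2: a=4, p=85, q=9
  k=3: a=1, p=104, q=11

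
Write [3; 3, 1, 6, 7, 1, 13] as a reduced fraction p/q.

9950/3053

Using pₖ = aₖpₖ₋₁ + pₖ₋₂ and qₖ = aₖqₖ₋₁ + qₖ₋₂:
  k=0: a=3, p=3, q=1
  k=1: a=3, p=10, q=3
  k=2: a=1, p=13, q=4
  k=3: a=6, p=88, q=27
  k=4: a=7, p=629, q=193
  k=5: a=1, p=717, q=220
  k=6: a=13, p=9950, q=3053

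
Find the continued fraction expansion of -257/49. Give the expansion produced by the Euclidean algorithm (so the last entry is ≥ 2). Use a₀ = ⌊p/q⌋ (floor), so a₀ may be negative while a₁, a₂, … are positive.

-257 = -6×49 + 37
49 = 1×37 + 12
37 = 3×12 + 1
12 = 12×1 + 0  (stop)
So -257/49 = [-6; 1, 3, 12].

[-6; 1, 3, 12]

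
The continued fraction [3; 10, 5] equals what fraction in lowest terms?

Using pₖ = aₖpₖ₋₁ + pₖ₋₂ and qₖ = aₖqₖ₋₁ + qₖ₋₂:
  k=0: a=3, p=3, q=1
  k=1: a=10, p=31, q=10
  k=2: a=5, p=158, q=51

158/51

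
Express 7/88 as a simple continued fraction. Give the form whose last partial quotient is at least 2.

7 = 0×88 + 7
88 = 12×7 + 4
7 = 1×4 + 3
4 = 1×3 + 1
3 = 3×1 + 0  (stop)
So 7/88 = [0; 12, 1, 1, 3].

[0; 12, 1, 1, 3]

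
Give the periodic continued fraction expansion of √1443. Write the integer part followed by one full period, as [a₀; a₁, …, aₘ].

a₀ = ⌊√1443⌋ = 37.
With m₀=0, d₀=1 and mₖ₊₁ = dₖaₖ − mₖ, dₖ₊₁ = (n − mₖ₊₁²)/dₖ, aₖ₊₁ = ⌊(a₀+mₖ₊₁)/dₖ₊₁⌋:
  k=1: m=37, d=74, a=1
  k=2: m=37, d=1, a=74
d=1 and a=2a₀=74 at k=2, so the next step gives (m, d) = (37, 74) again — its k=1 value — and the period has length 2.

[37; 1, 74]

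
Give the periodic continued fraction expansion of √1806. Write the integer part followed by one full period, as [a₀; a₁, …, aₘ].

[42; 2, 84]

a₀ = ⌊√1806⌋ = 42.
With m₀=0, d₀=1 and mₖ₊₁ = dₖaₖ − mₖ, dₖ₊₁ = (n − mₖ₊₁²)/dₖ, aₖ₊₁ = ⌊(a₀+mₖ₊₁)/dₖ₊₁⌋:
  k=1: m=42, d=42, a=2
  k=2: m=42, d=1, a=84
d=1 and a=2a₀=84 at k=2, so the next step gives (m, d) = (42, 42) again — its k=1 value — and the period has length 2.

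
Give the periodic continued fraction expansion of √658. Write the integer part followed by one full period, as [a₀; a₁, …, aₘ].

a₀ = ⌊√658⌋ = 25.
With m₀=0, d₀=1 and mₖ₊₁ = dₖaₖ − mₖ, dₖ₊₁ = (n − mₖ₊₁²)/dₖ, aₖ₊₁ = ⌊(a₀+mₖ₊₁)/dₖ₊₁⌋:
  k=1: m=25, d=33, a=1
  k=2: m=8, d=18, a=1
  k=3: m=10, d=31, a=1
  k=4: m=21, d=7, a=6
  k=5: m=21, d=31, a=1
  k=6: m=10, d=18, a=1
  k=7: m=8, d=33, a=1
  k=8: m=25, d=1, a=50
d=1 and a=2a₀=50 at k=8, so the next step gives (m, d) = (25, 33) again — its k=1 value — and the period has length 8.

[25; 1, 1, 1, 6, 1, 1, 1, 50]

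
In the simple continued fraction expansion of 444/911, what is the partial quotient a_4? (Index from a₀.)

3

444 = 0·911 + 444   →  a_0 = 0
911 = 2·444 + 23   →  a_1 = 2
444 = 19·23 + 7   →  a_2 = 19
23 = 3·7 + 2   →  a_3 = 3
7 = 3·2 + 1   →  a_4 = 3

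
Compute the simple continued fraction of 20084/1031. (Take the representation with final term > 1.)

20084 = 19·1031 + 495
1031 = 2·495 + 41
495 = 12·41 + 3
41 = 13·3 + 2
3 = 1·2 + 1
2 = 2·1 + 0  (stop)
So 20084/1031 = [19; 2, 12, 13, 1, 2].

[19; 2, 12, 13, 1, 2]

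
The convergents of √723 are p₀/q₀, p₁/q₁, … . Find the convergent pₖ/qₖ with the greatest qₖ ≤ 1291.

13041/485

√723 = [26; 1, 7, 1, 52, …] (period length 4).
Convergents:
  p_0/q_0 = 26/1
  p_1/q_1 = 27/1
  p_2/q_2 = 215/8
  p_3/q_3 = 242/9
  p_4/q_4 = 12799/476
  p_5/q_5 = 13041/485
  p_6/q_6 = 104086/3871
q_5 = 485 ≤ 1291 < 3871 = q_6, so the answer is 13041/485.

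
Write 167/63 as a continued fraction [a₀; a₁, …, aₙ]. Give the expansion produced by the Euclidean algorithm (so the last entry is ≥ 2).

[2; 1, 1, 1, 6, 3]

167 = 2*63 + 41
63 = 1*41 + 22
41 = 1*22 + 19
22 = 1*19 + 3
19 = 6*3 + 1
3 = 3*1 + 0  (stop)
So 167/63 = [2; 1, 1, 1, 6, 3].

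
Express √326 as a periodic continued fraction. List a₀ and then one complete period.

a₀ = ⌊√326⌋ = 18.

[18; 18, 36]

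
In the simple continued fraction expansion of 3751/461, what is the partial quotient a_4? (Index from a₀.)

3751 = 8·461 + 63   →  a_0 = 8
461 = 7·63 + 20   →  a_1 = 7
63 = 3·20 + 3   →  a_2 = 3
20 = 6·3 + 2   →  a_3 = 6
3 = 1·2 + 1   →  a_4 = 1

1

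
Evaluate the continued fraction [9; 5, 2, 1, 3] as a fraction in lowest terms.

542/59

Fold from the inside: start with 3/1.
  1 + 1/3 = 4/3
  2 + 3/4 = 11/4
  5 + 4/11 = 59/11
  9 + 11/59 = 542/59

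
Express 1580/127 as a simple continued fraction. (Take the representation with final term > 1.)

[12; 2, 3, 1, 2, 1, 3]

1580 = 12*127 + 56
127 = 2*56 + 15
56 = 3*15 + 11
15 = 1*11 + 4
11 = 2*4 + 3
4 = 1*3 + 1
3 = 3*1 + 0  (stop)
So 1580/127 = [12; 2, 3, 1, 2, 1, 3].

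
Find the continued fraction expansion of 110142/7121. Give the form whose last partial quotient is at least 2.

110142 = 15·7121 + 3327
7121 = 2·3327 + 467
3327 = 7·467 + 58
467 = 8·58 + 3
58 = 19·3 + 1
3 = 3·1 + 0  (stop)
So 110142/7121 = [15; 2, 7, 8, 19, 3].

[15; 2, 7, 8, 19, 3]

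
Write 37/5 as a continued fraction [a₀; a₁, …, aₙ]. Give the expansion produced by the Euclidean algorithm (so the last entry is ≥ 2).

37 = 7×5 + 2
5 = 2×2 + 1
2 = 2×1 + 0  (stop)
So 37/5 = [7; 2, 2].

[7; 2, 2]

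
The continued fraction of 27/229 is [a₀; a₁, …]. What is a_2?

2

27 = 0·229 + 27   →  a_0 = 0
229 = 8·27 + 13   →  a_1 = 8
27 = 2·13 + 1   →  a_2 = 2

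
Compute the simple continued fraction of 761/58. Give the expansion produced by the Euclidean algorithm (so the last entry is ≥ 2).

[13; 8, 3, 2]

761 = 13×58 + 7
58 = 8×7 + 2
7 = 3×2 + 1
2 = 2×1 + 0  (stop)
So 761/58 = [13; 8, 3, 2].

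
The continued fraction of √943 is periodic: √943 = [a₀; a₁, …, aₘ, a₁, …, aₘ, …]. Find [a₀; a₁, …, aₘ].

a₀ = ⌊√943⌋ = 30.

[30; 1, 2, 2, 2, 1, 60]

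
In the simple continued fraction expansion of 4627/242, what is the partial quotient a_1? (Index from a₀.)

4627 = 19·242 + 29   →  a_0 = 19
242 = 8·29 + 10   →  a_1 = 8

8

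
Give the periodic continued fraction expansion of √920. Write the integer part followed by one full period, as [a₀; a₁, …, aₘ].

a₀ = ⌊√920⌋ = 30.

[30; 3, 60]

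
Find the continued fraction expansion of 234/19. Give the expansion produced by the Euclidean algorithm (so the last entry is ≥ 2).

[12; 3, 6]

234 = 12*19 + 6
19 = 3*6 + 1
6 = 6*1 + 0  (stop)
So 234/19 = [12; 3, 6].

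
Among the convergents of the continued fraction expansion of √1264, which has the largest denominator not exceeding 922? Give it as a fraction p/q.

12799/360

√1264 = [35; 1, 1, 4, 4, 4, 1, 1, 70, …] (period length 8).
Convergents:
  p_0/q_0 = 35/1
  p_1/q_1 = 36/1
  p_2/q_2 = 71/2
  p_3/q_3 = 320/9
  p_4/q_4 = 1351/38
  p_5/q_5 = 5724/161
  p_6/q_6 = 7075/199
  p_7/q_7 = 12799/360
  p_8/q_8 = 903005/25399
q_7 = 360 ≤ 922 < 25399 = q_8, so the answer is 12799/360.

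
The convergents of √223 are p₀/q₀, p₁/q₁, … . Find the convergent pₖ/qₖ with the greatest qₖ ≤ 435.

√223 = [14; 1, 13, 1, 28, …] (period length 4).
Convergents:
  p_0/q_0 = 14/1
  p_1/q_1 = 15/1
  p_2/q_2 = 209/14
  p_3/q_3 = 224/15
  p_4/q_4 = 6481/434
  p_5/q_5 = 6705/449
q_4 = 434 ≤ 435 < 449 = q_5, so the answer is 6481/434.

6481/434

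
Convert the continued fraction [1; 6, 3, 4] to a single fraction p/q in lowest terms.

95/82

Using pₖ = aₖpₖ₋₁ + pₖ₋₂ and qₖ = aₖqₖ₋₁ + qₖ₋₂:
  k=0: a=1, p=1, q=1
  k=1: a=6, p=7, q=6
  k=2: a=3, p=22, q=19
  k=3: a=4, p=95, q=82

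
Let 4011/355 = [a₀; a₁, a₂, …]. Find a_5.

4011 = 11·355 + 106   →  a_0 = 11
355 = 3·106 + 37   →  a_1 = 3
106 = 2·37 + 32   →  a_2 = 2
37 = 1·32 + 5   →  a_3 = 1
32 = 6·5 + 2   →  a_4 = 6
5 = 2·2 + 1   →  a_5 = 2

2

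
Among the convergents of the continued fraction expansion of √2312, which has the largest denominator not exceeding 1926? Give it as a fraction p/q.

55440/1153

√2312 = [48; 12, 96, …] (period length 2).
Convergents:
  p_0/q_0 = 48/1
  p_1/q_1 = 577/12
  p_2/q_2 = 55440/1153
  p_3/q_3 = 665857/13848
q_2 = 1153 ≤ 1926 < 13848 = q_3, so the answer is 55440/1153.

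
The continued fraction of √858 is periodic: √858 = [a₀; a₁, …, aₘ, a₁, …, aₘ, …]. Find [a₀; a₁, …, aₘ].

a₀ = ⌊√858⌋ = 29.
With m₀=0, d₀=1 and mₖ₊₁ = dₖaₖ − mₖ, dₖ₊₁ = (n − mₖ₊₁²)/dₖ, aₖ₊₁ = ⌊(a₀+mₖ₊₁)/dₖ₊₁⌋:
  k=1: m=29, d=17, a=3
  k=2: m=22, d=22, a=2
  k=3: m=22, d=17, a=3
  k=4: m=29, d=1, a=58
d=1 and a=2a₀=58 at k=4, so the next step gives (m, d) = (29, 17) again — its k=1 value — and the period has length 4.

[29; 3, 2, 3, 58]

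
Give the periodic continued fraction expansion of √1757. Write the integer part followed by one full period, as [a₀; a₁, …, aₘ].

a₀ = ⌊√1757⌋ = 41.
With m₀=0, d₀=1 and mₖ₊₁ = dₖaₖ − mₖ, dₖ₊₁ = (n − mₖ₊₁²)/dₖ, aₖ₊₁ = ⌊(a₀+mₖ₊₁)/dₖ₊₁⌋:
  k=1: m=41, d=76, a=1
  k=2: m=35, d=7, a=10
  k=3: m=35, d=76, a=1
  k=4: m=41, d=1, a=82
d=1 and a=2a₀=82 at k=4, so the next step gives (m, d) = (41, 76) again — its k=1 value — and the period has length 4.

[41; 1, 10, 1, 82]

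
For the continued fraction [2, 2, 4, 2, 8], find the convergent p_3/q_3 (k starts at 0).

Using pₖ = aₖpₖ₋₁ + pₖ₋₂, qₖ = aₖqₖ₋₁ + qₖ₋₂ (with p₋₁=1, p₋₂=0, q₋₁=0, q₋₂=1):
  k=0: a=2, p=2, q=1
  k=1: a=2, p=5, q=2
  k=2: a=4, p=22, q=9
  k=3: a=2, p=49, q=20

49/20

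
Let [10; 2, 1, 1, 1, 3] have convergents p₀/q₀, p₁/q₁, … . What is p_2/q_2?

Using pₖ = aₖpₖ₋₁ + pₖ₋₂, qₖ = aₖqₖ₋₁ + qₖ₋₂ (with p₋₁=1, p₋₂=0, q₋₁=0, q₋₂=1):
  k=0: a=10, p=10, q=1
  k=1: a=2, p=21, q=2
  k=2: a=1, p=31, q=3

31/3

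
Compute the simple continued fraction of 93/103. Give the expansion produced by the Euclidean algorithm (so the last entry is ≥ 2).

93 = 0*103 + 93
103 = 1*93 + 10
93 = 9*10 + 3
10 = 3*3 + 1
3 = 3*1 + 0  (stop)
So 93/103 = [0; 1, 9, 3, 3].

[0; 1, 9, 3, 3]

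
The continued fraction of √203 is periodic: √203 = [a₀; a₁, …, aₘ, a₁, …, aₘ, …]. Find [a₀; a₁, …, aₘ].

a₀ = ⌊√203⌋ = 14.
With m₀=0, d₀=1 and mₖ₊₁ = dₖaₖ − mₖ, dₖ₊₁ = (n − mₖ₊₁²)/dₖ, aₖ₊₁ = ⌊(a₀+mₖ₊₁)/dₖ₊₁⌋:
  k=1: m=14, d=7, a=4
  k=2: m=14, d=1, a=28
d=1 and a=2a₀=28 at k=2, so the next step gives (m, d) = (14, 7) again — its k=1 value — and the period has length 2.

[14; 4, 28]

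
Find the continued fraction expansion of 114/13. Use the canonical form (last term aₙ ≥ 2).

[8; 1, 3, 3]

114 = 8×13 + 10
13 = 1×10 + 3
10 = 3×3 + 1
3 = 3×1 + 0  (stop)
So 114/13 = [8; 1, 3, 3].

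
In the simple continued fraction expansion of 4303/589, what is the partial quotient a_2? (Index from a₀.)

3

4303 = 7·589 + 180   →  a_0 = 7
589 = 3·180 + 49   →  a_1 = 3
180 = 3·49 + 33   →  a_2 = 3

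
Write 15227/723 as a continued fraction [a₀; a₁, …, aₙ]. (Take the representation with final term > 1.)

[21; 16, 2, 3, 6]

15227 = 21×723 + 44
723 = 16×44 + 19
44 = 2×19 + 6
19 = 3×6 + 1
6 = 6×1 + 0  (stop)
So 15227/723 = [21; 16, 2, 3, 6].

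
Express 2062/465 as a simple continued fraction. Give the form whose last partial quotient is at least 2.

[4; 2, 3, 3, 4, 1, 3]

2062 = 4×465 + 202
465 = 2×202 + 61
202 = 3×61 + 19
61 = 3×19 + 4
19 = 4×4 + 3
4 = 1×3 + 1
3 = 3×1 + 0  (stop)
So 2062/465 = [4; 2, 3, 3, 4, 1, 3].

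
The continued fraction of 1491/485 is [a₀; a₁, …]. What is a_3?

8

1491 = 3·485 + 36   →  a_0 = 3
485 = 13·36 + 17   →  a_1 = 13
36 = 2·17 + 2   →  a_2 = 2
17 = 8·2 + 1   →  a_3 = 8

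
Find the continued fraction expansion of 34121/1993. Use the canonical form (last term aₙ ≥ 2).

[17; 8, 3, 3, 2, 10]

34121 = 17·1993 + 240
1993 = 8·240 + 73
240 = 3·73 + 21
73 = 3·21 + 10
21 = 2·10 + 1
10 = 10·1 + 0  (stop)
So 34121/1993 = [17; 8, 3, 3, 2, 10].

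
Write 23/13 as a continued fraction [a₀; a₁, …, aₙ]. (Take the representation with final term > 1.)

23 = 1*13 + 10
13 = 1*10 + 3
10 = 3*3 + 1
3 = 3*1 + 0  (stop)
So 23/13 = [1; 1, 3, 3].

[1; 1, 3, 3]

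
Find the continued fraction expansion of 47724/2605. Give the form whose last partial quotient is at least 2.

47724 = 18×2605 + 834
2605 = 3×834 + 103
834 = 8×103 + 10
103 = 10×10 + 3
10 = 3×3 + 1
3 = 3×1 + 0  (stop)
So 47724/2605 = [18; 3, 8, 10, 3, 3].

[18; 3, 8, 10, 3, 3]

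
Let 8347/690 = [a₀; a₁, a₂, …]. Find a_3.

2

8347 = 12·690 + 67   →  a_0 = 12
690 = 10·67 + 20   →  a_1 = 10
67 = 3·20 + 7   →  a_2 = 3
20 = 2·7 + 6   →  a_3 = 2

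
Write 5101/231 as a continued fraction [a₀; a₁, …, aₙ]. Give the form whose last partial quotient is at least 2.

5101 = 22*231 + 19
231 = 12*19 + 3
19 = 6*3 + 1
3 = 3*1 + 0  (stop)
So 5101/231 = [22; 12, 6, 3].

[22; 12, 6, 3]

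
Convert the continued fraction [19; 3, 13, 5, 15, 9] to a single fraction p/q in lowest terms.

540485/27968

Using pₖ = aₖpₖ₋₁ + pₖ₋₂ and qₖ = aₖqₖ₋₁ + qₖ₋₂:
  k=0: a=19, p=19, q=1
  k=1: a=3, p=58, q=3
  k=2: a=13, p=773, q=40
  k=3: a=5, p=3923, q=203
  k=4: a=15, p=59618, q=3085
  k=5: a=9, p=540485, q=27968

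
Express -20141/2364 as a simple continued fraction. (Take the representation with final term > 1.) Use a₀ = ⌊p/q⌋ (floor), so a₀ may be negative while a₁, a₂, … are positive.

[-9; 2, 12, 13, 2, 3]

-20141 = -9·2364 + 1135
2364 = 2·1135 + 94
1135 = 12·94 + 7
94 = 13·7 + 3
7 = 2·3 + 1
3 = 3·1 + 0  (stop)
So -20141/2364 = [-9; 2, 12, 13, 2, 3].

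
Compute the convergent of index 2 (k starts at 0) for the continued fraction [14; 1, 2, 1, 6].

Using pₖ = aₖpₖ₋₁ + pₖ₋₂, qₖ = aₖqₖ₋₁ + qₖ₋₂ (with p₋₁=1, p₋₂=0, q₋₁=0, q₋₂=1):
  k=0: a=14, p=14, q=1
  k=1: a=1, p=15, q=1
  k=2: a=2, p=44, q=3

44/3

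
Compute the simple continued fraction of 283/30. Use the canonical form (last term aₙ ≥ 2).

[9; 2, 3, 4]

283 = 9*30 + 13
30 = 2*13 + 4
13 = 3*4 + 1
4 = 4*1 + 0  (stop)
So 283/30 = [9; 2, 3, 4].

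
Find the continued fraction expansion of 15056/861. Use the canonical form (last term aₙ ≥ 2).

15056 = 17*861 + 419
861 = 2*419 + 23
419 = 18*23 + 5
23 = 4*5 + 3
5 = 1*3 + 2
3 = 1*2 + 1
2 = 2*1 + 0  (stop)
So 15056/861 = [17; 2, 18, 4, 1, 1, 2].

[17; 2, 18, 4, 1, 1, 2]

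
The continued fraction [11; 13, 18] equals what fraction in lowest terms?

Fold from the inside: start with 18/1.
  13 + 1/18 = 235/18
  11 + 18/235 = 2603/235

2603/235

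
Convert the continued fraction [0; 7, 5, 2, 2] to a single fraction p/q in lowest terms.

Fold from the inside: start with 2/1.
  2 + 1/2 = 5/2
  5 + 2/5 = 27/5
  7 + 5/27 = 194/27
  0 + 27/194 = 27/194

27/194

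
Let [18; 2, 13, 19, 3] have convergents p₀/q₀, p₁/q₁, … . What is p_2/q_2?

499/27

Using pₖ = aₖpₖ₋₁ + pₖ₋₂, qₖ = aₖqₖ₋₁ + qₖ₋₂ (with p₋₁=1, p₋₂=0, q₋₁=0, q₋₂=1):
  k=0: a=18, p=18, q=1
  k=1: a=2, p=37, q=2
  k=2: a=13, p=499, q=27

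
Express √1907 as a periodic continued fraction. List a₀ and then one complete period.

a₀ = ⌊√1907⌋ = 43.
With m₀=0, d₀=1 and mₖ₊₁ = dₖaₖ − mₖ, dₖ₊₁ = (n − mₖ₊₁²)/dₖ, aₖ₊₁ = ⌊(a₀+mₖ₊₁)/dₖ₊₁⌋:
  k=1: m=43, d=58, a=1
  k=2: m=15, d=29, a=2
  k=3: m=43, d=2, a=43
  k=4: m=43, d=29, a=2
  k=5: m=15, d=58, a=1
  k=6: m=43, d=1, a=86
d=1 and a=2a₀=86 at k=6, so the next step gives (m, d) = (43, 58) again — its k=1 value — and the period has length 6.

[43; 1, 2, 43, 2, 1, 86]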